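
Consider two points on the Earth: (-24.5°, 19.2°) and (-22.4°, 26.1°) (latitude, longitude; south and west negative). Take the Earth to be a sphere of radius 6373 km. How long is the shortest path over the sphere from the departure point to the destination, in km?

742 km

Haversine: a = sin²(Δφ/2)+cos φ₁ cos φ₂ sin²(Δλ/2) = 0.00338;  σ = 2·atan2(√a,√(1−a))
σ = 6.668° → d = Rσ = 6373·0.11638 = 742 km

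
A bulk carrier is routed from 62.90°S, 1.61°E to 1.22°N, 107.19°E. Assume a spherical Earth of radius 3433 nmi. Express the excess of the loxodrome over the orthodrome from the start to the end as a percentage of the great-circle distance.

Great circle: σ = 1.7125 rad → d_gc = Rσ = 5879.2 nmi
Rhumb: Δφ = +1.1191, Δλ = +1.8427, Δψ = +1.4442, q = Δφ/Δψ = 0.7749 → d_rh = R√(Δφ²+q²Δλ²) = 6228.0 nmi
Excess = (6228.0 − 5879.2) / 5879.2 = 348.8 / 5879.2 = 5.93% ≈ 5.9%

5.9%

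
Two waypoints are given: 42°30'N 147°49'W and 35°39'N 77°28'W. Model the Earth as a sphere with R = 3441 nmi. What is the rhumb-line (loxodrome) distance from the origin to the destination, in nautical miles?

Rhumb course C = atan2(Δλ, Δψ) with Δψ = ln[tan(π/4+φ₂/2)/tan(π/4+φ₁/2)] = -0.1542, Δλ = +1.2278 → C = 97.16°
d = R·|Δφ| / |cos C| = 3441·0.11956 / 0.12462 = 3301 nmi

3301 nmi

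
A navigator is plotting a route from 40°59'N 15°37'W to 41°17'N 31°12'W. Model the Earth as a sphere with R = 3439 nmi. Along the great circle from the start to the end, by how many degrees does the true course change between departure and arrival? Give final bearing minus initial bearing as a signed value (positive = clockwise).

-10.3°

At departure: θ₁ = atan2(sin Δλ cos φ₂, cos φ₁ sin φ₂ − sin φ₁ cos φ₂ cos Δλ) = 276.60°
At arrival: θ₂ = atan2(sin Δλ cos φ₁, −cos φ₂ sin φ₁ + sin φ₂ cos φ₁ cos Δλ) = 266.31°
Δθ = θ₂ − θ₁ = -10.3°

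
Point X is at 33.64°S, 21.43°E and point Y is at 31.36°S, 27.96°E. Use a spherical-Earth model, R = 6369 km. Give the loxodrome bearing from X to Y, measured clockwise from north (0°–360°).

67.5°

Δψ = ln[tan(π/4+φ₂/2)/tan(π/4+φ₁/2)] = +0.0472
Δλ = +0.1140 rad (taken the short way round)
course = atan2(Δλ, Δψ) = 67.51°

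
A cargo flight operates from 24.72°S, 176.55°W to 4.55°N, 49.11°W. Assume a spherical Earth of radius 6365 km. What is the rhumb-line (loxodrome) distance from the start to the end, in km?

Rhumb course C = atan2(Δλ, Δψ) with Δψ = ln[tan(π/4+φ₂/2)/tan(π/4+φ₁/2)] = +0.5250, Δλ = +2.2242 → C = 76.72°
d = R·|Δφ| / |cos C| = 6365·0.51086 / 0.22972 = 14155 km

14155 km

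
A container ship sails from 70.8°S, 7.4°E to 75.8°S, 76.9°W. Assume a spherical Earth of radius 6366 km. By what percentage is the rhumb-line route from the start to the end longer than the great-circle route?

Great circle: σ = 0.3936 rad → d_gc = Rσ = 2505.7 km
Rhumb: Δφ = -0.0873, Δλ = -1.4713, Δψ = -0.3060, q = Δφ/Δψ = 0.2852 → d_rh = R√(Δφ²+q²Δλ²) = 2728.7 km
Excess = (2728.7 − 2505.7) / 2505.7 = 223.0 / 2505.7 = 8.90% ≈ 8.9%

8.9%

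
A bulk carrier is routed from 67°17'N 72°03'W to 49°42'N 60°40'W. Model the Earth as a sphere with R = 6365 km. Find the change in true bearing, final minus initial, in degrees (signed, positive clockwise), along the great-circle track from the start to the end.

At departure: θ₁ = atan2(sin Δλ cos φ₂, cos φ₁ sin φ₂ − sin φ₁ cos φ₂ cos Δλ) = 156.27°
At arrival: θ₂ = atan2(sin Δλ cos φ₁, −cos φ₂ sin φ₁ + sin φ₂ cos φ₁ cos Δλ) = 166.10°
Δθ = θ₂ − θ₁ = +9.8°

+9.8°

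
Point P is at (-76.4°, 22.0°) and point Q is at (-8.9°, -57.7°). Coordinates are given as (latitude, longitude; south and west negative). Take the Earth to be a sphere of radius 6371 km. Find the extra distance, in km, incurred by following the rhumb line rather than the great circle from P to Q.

410 km

Great circle: cos σ = sin φ₁ sin φ₂ + cos φ₁ cos φ₂ cos Δλ,  σ = 1.3777 rad → d_gc = 8777.3 km
Rhumb line: Δψ = +1.9706, q = Δφ/Δψ = 0.5978, d_rh = R√(Δφ²+q²Δλ²) = 9187.2 km
Excess = 9187.2 − 8777.3 = 409.9 ≈ 410 km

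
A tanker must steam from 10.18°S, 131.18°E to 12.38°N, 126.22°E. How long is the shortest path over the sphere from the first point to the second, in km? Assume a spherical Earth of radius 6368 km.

Haversine: a = sin²(Δφ/2)+cos φ₁ cos φ₂ sin²(Δλ/2) = 0.04006;  σ = 2·atan2(√a,√(1−a))
σ = 23.092° → d = Rσ = 6368·0.40303 = 2566 km

2566 km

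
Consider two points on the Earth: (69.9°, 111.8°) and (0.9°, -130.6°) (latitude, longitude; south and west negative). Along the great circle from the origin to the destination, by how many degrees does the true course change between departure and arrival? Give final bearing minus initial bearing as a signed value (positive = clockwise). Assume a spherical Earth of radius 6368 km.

+98.5°

Initial bearing θ₁ = atan2(sin Δλ cos φ₂, cos φ₁ sin φ₂ − sin φ₁ cos φ₂ cos Δλ) = 63.57°
Final bearing θ₂ = (initial bearing from the destination back to the start) + 180° = 162.07°
Δθ = θ₂ − θ₁ = +98.5°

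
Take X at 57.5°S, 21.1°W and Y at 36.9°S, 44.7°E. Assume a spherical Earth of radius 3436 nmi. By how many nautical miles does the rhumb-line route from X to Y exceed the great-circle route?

92 nmi

Great circle: cos σ = sin φ₁ sin φ₂ + cos φ₁ cos φ₂ cos Δλ,  σ = 0.8196 rad → d_gc = 2816.11 nmi
Rhumb line: Δψ = +0.5390, q = Δφ/Δψ = 0.6670, d_rh = R√(Δφ²+q²Δλ²) = 2907.64 nmi
Excess = 2907.64 − 2816.11 = 91.53 ≈ 92 nmi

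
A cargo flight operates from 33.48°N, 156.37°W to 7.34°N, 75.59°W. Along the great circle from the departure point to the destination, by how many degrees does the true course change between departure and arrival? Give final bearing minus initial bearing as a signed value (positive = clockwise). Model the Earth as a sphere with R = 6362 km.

+33.9°

Initial bearing θ₁ = atan2(sin Δλ cos φ₂, cos φ₁ sin φ₂ − sin φ₁ cos φ₂ cos Δλ) = 88.89°
Final bearing θ₂ = (initial bearing from the destination back to the start) + 180° = 122.77°
Δθ = θ₂ − θ₁ = +33.9°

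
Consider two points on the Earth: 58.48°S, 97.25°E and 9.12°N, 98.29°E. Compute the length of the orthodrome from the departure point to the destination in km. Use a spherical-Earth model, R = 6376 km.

Haversine: a = sin²(Δφ/2)+cos φ₁ cos φ₂ sin²(Δλ/2) = 0.30951;  σ = 2·atan2(√a,√(1−a))
σ = 67.605° → d = Rσ = 6376·1.17993 = 7523 km

7523 km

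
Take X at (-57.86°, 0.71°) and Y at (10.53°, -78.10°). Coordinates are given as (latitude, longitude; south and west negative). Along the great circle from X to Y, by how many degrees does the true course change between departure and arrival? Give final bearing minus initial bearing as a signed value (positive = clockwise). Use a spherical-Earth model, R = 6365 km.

+43.5°

Initial bearing θ₁ = atan2(sin Δλ cos φ₂, cos φ₁ sin φ₂ − sin φ₁ cos φ₂ cos Δλ) = 285.02°
Final bearing θ₂ = (initial bearing from the destination back to the start) + 180° = 328.49°
Δθ = θ₂ − θ₁ = +43.5°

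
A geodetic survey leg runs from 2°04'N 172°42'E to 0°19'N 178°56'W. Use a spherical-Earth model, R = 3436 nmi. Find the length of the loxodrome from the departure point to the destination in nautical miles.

Rhumb course C = atan2(Δλ, Δψ) with Δψ = ln[tan(π/4+φ₂/2)/tan(π/4+φ₁/2)] = -0.0306, Δλ = +0.1460 → C = 101.82°
d = R·|Δφ| / |cos C| = 3436·0.03054 / 0.20478 = 512 nmi

512 nmi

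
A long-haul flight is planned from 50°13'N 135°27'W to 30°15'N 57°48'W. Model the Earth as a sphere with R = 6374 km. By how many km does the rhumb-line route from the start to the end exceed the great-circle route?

Great circle: cos σ = sin φ₁ sin φ₂ + cos φ₁ cos φ₂ cos Δλ,  σ = 1.0410 rad → d_gc = 6635.3 km
Rhumb line: Δψ = -0.4622, q = Δφ/Δψ = 0.7539, d_rh = R√(Δφ²+q²Δλ²) = 6881.0 km
Excess = 6881.0 − 6635.3 = 245.7 ≈ 246 km

246 km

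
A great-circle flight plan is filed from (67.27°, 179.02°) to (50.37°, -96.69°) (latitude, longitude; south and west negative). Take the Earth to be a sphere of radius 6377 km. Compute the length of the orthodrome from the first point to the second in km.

Haversine: a = sin²(Δφ/2)+cos φ₁ cos φ₂ sin²(Δλ/2) = 0.13256;  σ = 2·atan2(√a,√(1−a))
σ = 42.703° → d = Rσ = 6377·0.74530 = 4753 km

4753 km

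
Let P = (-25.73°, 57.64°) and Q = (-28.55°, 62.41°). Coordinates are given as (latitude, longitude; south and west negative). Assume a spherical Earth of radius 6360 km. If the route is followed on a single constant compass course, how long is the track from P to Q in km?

Rhumb course C = atan2(Δλ, Δψ) with Δψ = ln[tan(π/4+φ₂/2)/tan(π/4+φ₁/2)] = -0.0553, Δλ = +0.0833 → C = 123.60°
d = R·|Δφ| / |cos C| = 6360·0.04922 / 0.55342 = 566 km

566 km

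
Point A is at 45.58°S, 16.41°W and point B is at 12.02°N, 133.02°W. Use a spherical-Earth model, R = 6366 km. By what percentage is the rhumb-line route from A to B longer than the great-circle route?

Great circle: σ = 2.0436 rad → d_gc = Rσ = 13009.4 km
Rhumb: Δφ = +1.0053, Δλ = -2.0352, Δψ = +1.1071, q = Δφ/Δψ = 0.9081 → d_rh = R√(Δφ²+q²Δλ²) = 13393.0 km
Excess = (13393.0 − 13009.4) / 13009.4 = 383.6 / 13009.4 = 2.949% ≈ 2.9%

2.9%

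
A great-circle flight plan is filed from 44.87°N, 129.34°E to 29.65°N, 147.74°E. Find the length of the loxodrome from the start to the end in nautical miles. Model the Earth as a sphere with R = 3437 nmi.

Δψ = ln[tan(π/4+φ₂/2)/tan(π/4+φ₁/2)] = -0.3359;  Δφ = -0.2656 rad,  Δλ = +0.3211 rad
q = Δφ/Δψ = 0.7908
d = R·√(Δφ² + q²Δλ²) = 3437·0.36751 = 1263 nmi

1263 nmi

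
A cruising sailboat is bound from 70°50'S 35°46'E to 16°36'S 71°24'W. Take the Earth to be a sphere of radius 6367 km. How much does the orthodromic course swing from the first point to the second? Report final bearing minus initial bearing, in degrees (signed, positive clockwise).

At departure: θ₁ = atan2(sin Δλ cos φ₂, cos φ₁ sin φ₂ − sin φ₁ cos φ₂ cos Δλ) = 248.48°
At arrival: θ₂ = atan2(sin Δλ cos φ₁, −cos φ₂ sin φ₁ + sin φ₂ cos φ₁ cos Δλ) = 341.41°
Δθ = θ₂ − θ₁ = +92.9°

+92.9°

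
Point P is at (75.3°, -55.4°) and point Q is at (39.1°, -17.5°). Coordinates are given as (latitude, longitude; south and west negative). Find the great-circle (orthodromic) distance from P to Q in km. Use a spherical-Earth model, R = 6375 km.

4457 km

Haversine: a = sin²(Δφ/2)+cos φ₁ cos φ₂ sin²(Δλ/2) = 0.11729;  σ = 2·atan2(√a,√(1−a))
σ = 40.055° → d = Rσ = 6375·0.69909 = 4457 km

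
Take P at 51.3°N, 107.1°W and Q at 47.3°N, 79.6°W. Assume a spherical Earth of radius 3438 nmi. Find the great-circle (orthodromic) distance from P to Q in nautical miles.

cos σ = sin φ₁ sin φ₂ + cos φ₁ cos φ₂ cos Δλ
      = sin(51.30°)sin(47.30°) + cos(51.30°)cos(47.30°)cos(27.50°) = 0.9497
σ = 18.258° → d = Rσ = 3438·0.31866 = 1096 nmi

1096 nmi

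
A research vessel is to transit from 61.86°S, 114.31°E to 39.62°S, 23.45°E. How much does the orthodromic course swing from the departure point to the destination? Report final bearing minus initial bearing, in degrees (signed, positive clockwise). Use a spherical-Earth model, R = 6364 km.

+77.4°

Initial bearing θ₁ = atan2(sin Δλ cos φ₂, cos φ₁ sin φ₂ − sin φ₁ cos φ₂ cos Δλ) = 248.01°
Final bearing θ₂ = (initial bearing from the destination back to the start) + 180° = 325.41°
Δθ = θ₂ − θ₁ = +77.4°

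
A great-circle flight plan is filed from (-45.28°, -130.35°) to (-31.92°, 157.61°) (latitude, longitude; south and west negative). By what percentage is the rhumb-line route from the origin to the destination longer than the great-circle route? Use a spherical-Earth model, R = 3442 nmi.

Great circle: σ = 0.9766 rad → d_gc = Rσ = 3361.4 nmi
Rhumb: Δφ = +0.2332, Δλ = -1.2573, Δψ = +0.2999, q = Δφ/Δψ = 0.7775 → d_rh = R√(Δφ²+q²Δλ²) = 3459.1 nmi
Excess = (3459.1 − 3361.4) / 3361.4 = 97.7 / 3361.4 = 2.91% ≈ 2.9%

2.9%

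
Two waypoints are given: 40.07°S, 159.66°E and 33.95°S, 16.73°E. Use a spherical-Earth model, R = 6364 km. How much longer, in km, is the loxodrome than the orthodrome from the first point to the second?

Great circle: cos σ = sin φ₁ sin φ₂ + cos φ₁ cos φ₂ cos Δλ,  σ = 1.7183 rad → d_gc = 10935.5 km
Rhumb line: Δψ = +0.1339, q = Δφ/Δψ = 0.7977, d_rh = R√(Δφ²+q²Δλ²) = 12682.5 km
Excess = 12682.5 − 10935.5 = 1747.0 ≈ 1747 km

1747 km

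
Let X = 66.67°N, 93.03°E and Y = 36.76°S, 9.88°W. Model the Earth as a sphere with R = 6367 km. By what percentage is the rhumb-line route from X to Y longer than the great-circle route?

2.8%

Great circle: σ = 2.2401 rad → d_gc = Rσ = 14262.5 km
Rhumb: Δφ = -1.8052, Δλ = -1.7961, Δψ = -2.2684, q = Δφ/Δψ = 0.7958 → d_rh = R√(Δφ²+q²Δλ²) = 14660.3 km
Excess = (14660.3 − 14262.5) / 14262.5 = 397.8 / 14262.5 = 2.79% ≈ 2.8%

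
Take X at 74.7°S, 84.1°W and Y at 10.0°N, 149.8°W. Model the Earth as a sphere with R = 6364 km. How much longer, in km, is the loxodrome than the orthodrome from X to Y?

Great circle: cos σ = sin φ₁ sin φ₂ + cos φ₁ cos φ₂ cos Δλ,  σ = 1.6314 rad → d_gc = 10382.2 km
Rhumb line: Δψ = +2.1830, q = Δφ/Δψ = 0.6772, d_rh = R√(Δφ²+q²Δλ²) = 10626.8 km
Excess = 10626.8 − 10382.2 = 244.6 ≈ 245 km

245 km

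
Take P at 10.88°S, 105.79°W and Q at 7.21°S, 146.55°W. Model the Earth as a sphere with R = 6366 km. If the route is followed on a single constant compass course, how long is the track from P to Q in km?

Δψ = ln[tan(π/4+φ₂/2)/tan(π/4+φ₁/2)] = +0.0649;  Δφ = +0.0641 rad,  Δλ = -0.7114 rad
q = Δφ/Δψ = 0.9874
d = R·√(Δφ² + q²Δλ²) = 6366·0.70534 = 4490 km

4490 km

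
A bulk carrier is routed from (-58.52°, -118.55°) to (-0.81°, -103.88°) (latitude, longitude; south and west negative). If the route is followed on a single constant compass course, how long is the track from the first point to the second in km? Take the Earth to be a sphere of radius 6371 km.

6550 km

Δψ = ln[tan(π/4+φ₂/2)/tan(π/4+φ₁/2)] = +1.2523;  Δφ = +1.0072 rad,  Δλ = +0.2560 rad
q = Δφ/Δψ = 0.8043
d = R·√(Δφ² + q²Δλ²) = 6371·1.02807 = 6550 km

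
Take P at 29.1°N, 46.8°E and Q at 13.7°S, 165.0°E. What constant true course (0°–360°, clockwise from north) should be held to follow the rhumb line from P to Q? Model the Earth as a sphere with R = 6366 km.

110.5°

Meridional parts: M(φ₁)=+0.5312, M(φ₂)=-0.2414 → ΔM = -0.7727;  Δλ = +2.0630 rad
tan C = Δλ / ΔM = -2.6699 → C = 110.53°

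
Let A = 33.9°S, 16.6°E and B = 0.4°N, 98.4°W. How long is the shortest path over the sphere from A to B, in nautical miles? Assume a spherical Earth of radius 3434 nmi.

6639 nmi

cos σ = sin φ₁ sin φ₂ + cos φ₁ cos φ₂ cos Δλ
      = sin(-33.90°)sin(0.40°) + cos(-33.90°)cos(0.40°)cos(-115.00°) = -0.3547
σ = 110.773° → d = Rσ = 3434·1.93335 = 6639 nmi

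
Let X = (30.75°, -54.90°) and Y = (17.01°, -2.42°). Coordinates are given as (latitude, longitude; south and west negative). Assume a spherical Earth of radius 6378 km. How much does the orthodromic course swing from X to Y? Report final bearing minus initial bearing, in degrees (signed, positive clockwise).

At departure: θ₁ = atan2(sin Δλ cos φ₂, cos φ₁ sin φ₂ − sin φ₁ cos φ₂ cos Δλ) = 93.50°
At arrival: θ₂ = atan2(sin Δλ cos φ₁, −cos φ₂ sin φ₁ + sin φ₂ cos φ₁ cos Δλ) = 116.23°
Δθ = θ₂ − θ₁ = +22.7°

+22.7°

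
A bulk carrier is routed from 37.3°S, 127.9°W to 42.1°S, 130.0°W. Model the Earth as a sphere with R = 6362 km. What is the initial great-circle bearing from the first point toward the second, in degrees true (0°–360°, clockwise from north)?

197.9°

N = sin Δλ·cos φ₂ = -0.0272;  D = cos φ₁ sin φ₂ − sin φ₁ cos φ₂ cos Δλ = -0.0840
initial course = atan2(N, D) = 197.94°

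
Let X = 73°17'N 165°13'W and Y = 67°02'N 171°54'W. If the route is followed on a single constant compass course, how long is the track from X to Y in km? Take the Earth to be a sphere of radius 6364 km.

Δψ = ln[tan(π/4+φ₂/2)/tan(π/4+φ₁/2)] = -0.3240;  Δφ = -0.1091 rad,  Δλ = -0.1166 rad
q = Δφ/Δψ = 0.3367
d = R·√(Δφ² + q²Δλ²) = 6364·0.11594 = 738 km

738 km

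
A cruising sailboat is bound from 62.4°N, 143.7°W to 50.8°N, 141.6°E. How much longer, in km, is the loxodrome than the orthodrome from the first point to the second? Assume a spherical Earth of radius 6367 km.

241 km

Great circle: cos σ = sin φ₁ sin φ₂ + cos φ₁ cos φ₂ cos Δλ,  σ = 0.7013 rad → d_gc = 4464.97 km
Rhumb line: Δψ = -0.3714, q = Δφ/Δψ = 0.5452, d_rh = R√(Δφ²+q²Δλ²) = 4705.50 km
Excess = 4705.50 − 4464.97 = 240.53 ≈ 241 km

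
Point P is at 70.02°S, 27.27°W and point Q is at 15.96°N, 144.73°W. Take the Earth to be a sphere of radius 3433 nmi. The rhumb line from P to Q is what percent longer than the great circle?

7.3%

Great circle: σ = 1.9931 rad → d_gc = Rσ = 6842.5 nmi
Rhumb: Δφ = +1.5006, Δλ = -2.0501, Δψ = +2.0187, q = Δφ/Δψ = 0.7434 → d_rh = R√(Δφ²+q²Δλ²) = 7342.5 nmi
Excess = (7342.5 − 6842.5) / 6842.5 = 500.0 / 6842.5 = 7.31% ≈ 7.3%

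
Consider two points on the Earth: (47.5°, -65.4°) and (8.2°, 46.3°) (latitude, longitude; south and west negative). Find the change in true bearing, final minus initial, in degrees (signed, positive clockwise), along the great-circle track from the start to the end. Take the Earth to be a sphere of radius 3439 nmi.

Initial bearing θ₁ = atan2(sin Δλ cos φ₂, cos φ₁ sin φ₂ − sin φ₁ cos φ₂ cos Δλ) = 68.29°
Final bearing θ₂ = (initial bearing from the destination back to the start) + 180° = 140.64°
Δθ = θ₂ − θ₁ = +72.4°

+72.4°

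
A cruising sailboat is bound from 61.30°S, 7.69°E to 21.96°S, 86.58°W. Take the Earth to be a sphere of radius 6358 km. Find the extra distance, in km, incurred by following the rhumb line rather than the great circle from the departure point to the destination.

Great circle: cos σ = sin φ₁ sin φ₂ + cos φ₁ cos φ₂ cos Δλ,  σ = 1.2715 rad → d_gc = 8084.1 km
Rhumb line: Δψ = +0.9702, q = Δφ/Δψ = 0.7077, d_rh = R√(Δφ²+q²Δλ²) = 8594.2 km
Excess = 8594.2 − 8084.1 = 510.1 ≈ 510 km

510 km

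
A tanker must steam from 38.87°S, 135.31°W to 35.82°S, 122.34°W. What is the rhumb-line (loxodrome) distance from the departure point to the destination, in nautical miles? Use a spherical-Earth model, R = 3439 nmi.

Δψ = ln[tan(π/4+φ₂/2)/tan(π/4+φ₁/2)] = +0.0670;  Δφ = +0.0532 rad,  Δλ = +0.2264 rad
q = Δφ/Δψ = 0.7948
d = R·√(Δφ² + q²Δλ²) = 3439·0.18763 = 645 nmi

645 nmi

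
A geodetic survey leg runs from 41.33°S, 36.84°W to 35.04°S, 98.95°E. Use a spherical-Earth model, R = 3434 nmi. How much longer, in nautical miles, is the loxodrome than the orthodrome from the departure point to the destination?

795 nmi

Great circle: cos σ = sin φ₁ sin φ₂ + cos φ₁ cos φ₂ cos Δλ,  σ = 1.6324 rad → d_gc = 5605.5 nmi
Rhumb line: Δψ = +0.1398, q = Δφ/Δψ = 0.7851, d_rh = R√(Δφ²+q²Δλ²) = 6400.9 nmi
Excess = 6400.9 − 5605.5 = 795.4 ≈ 795 nmi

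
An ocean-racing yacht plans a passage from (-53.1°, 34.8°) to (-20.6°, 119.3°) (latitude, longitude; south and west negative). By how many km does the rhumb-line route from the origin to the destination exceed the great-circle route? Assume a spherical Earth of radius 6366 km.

315 km

Great circle: cos σ = sin φ₁ sin φ₂ + cos φ₁ cos φ₂ cos Δλ,  σ = 1.2289 rad → d_gc = 7823.5 km
Rhumb line: Δψ = +0.7302, q = Δφ/Δψ = 0.7768, d_rh = R√(Δφ²+q²Δλ²) = 8138.3 km
Excess = 8138.3 − 7823.5 = 314.8 ≈ 315 km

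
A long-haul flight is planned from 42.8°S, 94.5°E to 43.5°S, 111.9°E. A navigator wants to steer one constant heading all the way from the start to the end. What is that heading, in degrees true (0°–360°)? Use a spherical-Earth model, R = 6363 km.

Δψ = ln[tan(π/4+φ₂/2)/tan(π/4+φ₁/2)] = -0.0167
Δλ = +0.3037 rad (taken the short way round)
course = atan2(Δλ, Δψ) = 93.16°

93.2°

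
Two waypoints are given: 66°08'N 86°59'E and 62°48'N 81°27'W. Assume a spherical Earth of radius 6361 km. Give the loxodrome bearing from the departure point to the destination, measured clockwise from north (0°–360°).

Meridional parts: M(φ₁)=+1.5543, M(φ₂)=+1.4191 → ΔM = -0.1352;  Δλ = -2.9397 rad
tan C = Δλ / ΔM = +21.7502 → C = 267.37°

267.4°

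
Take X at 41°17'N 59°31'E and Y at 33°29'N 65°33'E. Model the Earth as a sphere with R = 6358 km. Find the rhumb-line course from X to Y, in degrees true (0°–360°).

148.5°

Meridional parts: M(φ₁)=+0.7924, M(φ₂)=+0.6208 → ΔM = -0.1716;  Δλ = +0.1053 rad
tan C = Δλ / ΔM = -0.6136 → C = 148.47°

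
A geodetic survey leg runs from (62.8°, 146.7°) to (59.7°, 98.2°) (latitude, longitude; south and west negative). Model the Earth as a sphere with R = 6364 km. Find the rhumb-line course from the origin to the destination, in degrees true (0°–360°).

Δψ = ln[tan(π/4+φ₂/2)/tan(π/4+φ₁/2)] = -0.1126
Δλ = -0.8465 rad (taken the short way round)
course = atan2(Δλ, Δψ) = 262.42°

262.4°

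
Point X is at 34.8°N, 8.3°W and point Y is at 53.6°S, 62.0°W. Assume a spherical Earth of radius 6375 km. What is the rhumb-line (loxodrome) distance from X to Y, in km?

11142 km

Δψ = ln[tan(π/4+φ₂/2)/tan(π/4+φ₁/2)] = -1.7609;  Δφ = -1.5429 rad,  Δλ = -0.9372 rad
q = Δφ/Δψ = 0.8762
d = R·√(Δφ² + q²Δλ²) = 6375·1.74779 = 11142 km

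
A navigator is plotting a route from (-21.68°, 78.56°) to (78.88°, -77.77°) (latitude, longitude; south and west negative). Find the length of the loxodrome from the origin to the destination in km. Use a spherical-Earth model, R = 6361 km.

Rhumb course C = atan2(Δλ, Δψ) with Δψ = ln[tan(π/4+φ₂/2)/tan(π/4+φ₁/2)] = +2.7172, Δλ = -2.7285 → C = 314.88°
d = R·|Δφ| / |cos C| = 6361·1.75510 / 0.70565 = 15821 km

15821 km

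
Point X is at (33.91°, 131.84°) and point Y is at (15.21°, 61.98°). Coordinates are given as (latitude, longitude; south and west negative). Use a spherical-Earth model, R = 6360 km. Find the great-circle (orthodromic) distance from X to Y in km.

7219 km

cos σ = sin φ₁ sin φ₂ + cos φ₁ cos φ₂ cos Δλ
      = sin(33.91°)sin(15.21°) + cos(33.91°)cos(15.21°)cos(-69.86°) = 0.4221
σ = 65.032° → d = Rσ = 6360·1.13503 = 7219 km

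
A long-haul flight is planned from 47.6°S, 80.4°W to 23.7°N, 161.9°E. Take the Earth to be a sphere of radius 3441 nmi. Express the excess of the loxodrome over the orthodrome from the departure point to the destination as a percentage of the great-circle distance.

2.1%

Great circle: σ = 2.1942 rad → d_gc = Rσ = 7550.4 nmi
Rhumb: Δφ = +1.2444, Δλ = -2.0543, Δψ = +1.3730, q = Δφ/Δψ = 0.9063 → d_rh = R√(Δφ²+q²Δλ²) = 7705.8 nmi
Excess = (7705.8 − 7550.4) / 7550.4 = 155.4 / 7550.4 = 2.06% ≈ 2.1%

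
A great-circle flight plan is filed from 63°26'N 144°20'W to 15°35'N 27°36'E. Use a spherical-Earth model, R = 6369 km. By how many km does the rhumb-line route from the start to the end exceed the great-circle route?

3465 km

Great circle: cos σ = sin φ₁ sin φ₂ + cos φ₁ cos φ₂ cos Δλ,  σ = 1.7582 rad → d_gc = 11197.67 km
Rhumb line: Δψ = -1.1682, q = Δφ/Δψ = 0.7149, d_rh = R√(Δφ²+q²Δλ²) = 14662.24 km
Excess = 14662.24 − 11197.67 = 3464.57 ≈ 3465 km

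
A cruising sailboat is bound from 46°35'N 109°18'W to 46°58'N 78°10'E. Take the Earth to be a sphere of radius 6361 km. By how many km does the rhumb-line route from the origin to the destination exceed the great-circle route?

3546 km

Great circle: cos σ = sin φ₁ sin φ₂ + cos φ₁ cos φ₂ cos Δλ,  σ = 1.5049 rad → d_gc = 9572.4 km
Rhumb line: Δψ = +0.0098, q = Δφ/Δψ = 0.6849, d_rh = R√(Δφ²+q²Δλ²) = 13118.4 km
Excess = 13118.4 − 9572.4 = 3546.0 ≈ 3546 km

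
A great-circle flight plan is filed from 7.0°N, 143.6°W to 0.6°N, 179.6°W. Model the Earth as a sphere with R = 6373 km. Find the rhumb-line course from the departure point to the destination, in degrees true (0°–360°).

259.9°

Δψ = ln[tan(π/4+φ₂/2)/tan(π/4+φ₁/2)] = -0.1120
Δλ = -0.6283 rad (taken the short way round)
course = atan2(Δλ, Δψ) = 259.89°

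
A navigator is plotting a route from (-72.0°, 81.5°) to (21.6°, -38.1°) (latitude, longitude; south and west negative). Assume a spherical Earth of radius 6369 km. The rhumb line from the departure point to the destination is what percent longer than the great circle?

Great circle: σ = 2.0852 rad → d_gc = Rσ = 13280.7 km
Rhumb: Δφ = +1.6336, Δλ = -2.0874, Δψ = +2.2290, q = Δφ/Δψ = 0.7329 → d_rh = R√(Δφ²+q²Δλ²) = 14254.7 km
Excess = (14254.7 − 13280.7) / 13280.7 = 974.0 / 13280.7 = 7.33% ≈ 7.3%

7.3%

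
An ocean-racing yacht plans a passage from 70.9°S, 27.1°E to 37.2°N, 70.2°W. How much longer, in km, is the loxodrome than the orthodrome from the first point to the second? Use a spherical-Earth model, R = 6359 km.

420 km

Great circle: cos σ = sin φ₁ sin φ₂ + cos φ₁ cos φ₂ cos Δλ,  σ = 2.2199 rad → d_gc = 14116.0 km
Rhumb line: Δψ = +2.4827, q = Δφ/Δψ = 0.7599, d_rh = R√(Δφ²+q²Δλ²) = 14535.7 km
Excess = 14535.7 − 14116.0 = 419.7 ≈ 420 km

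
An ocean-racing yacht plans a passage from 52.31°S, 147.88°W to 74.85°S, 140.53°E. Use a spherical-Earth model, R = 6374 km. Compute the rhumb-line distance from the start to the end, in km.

4164 km

Rhumb course C = atan2(Δλ, Δψ) with Δψ = ln[tan(π/4+φ₂/2)/tan(π/4+φ₁/2)] = -0.9425, Δλ = -1.2495 → C = 232.97°
d = R·|Δφ| / |cos C| = 6374·0.39340 / 0.60222 = 4164 km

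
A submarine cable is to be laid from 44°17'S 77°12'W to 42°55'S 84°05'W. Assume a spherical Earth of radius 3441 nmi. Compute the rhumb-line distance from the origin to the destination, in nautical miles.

310 nmi

Δψ = ln[tan(π/4+φ₂/2)/tan(π/4+φ₁/2)] = +0.0329;  Δφ = +0.0239 rad,  Δλ = -0.1201 rad
q = Δφ/Δψ = 0.7241
d = R·√(Δφ² + q²Δλ²) = 3441·0.09020 = 310 nmi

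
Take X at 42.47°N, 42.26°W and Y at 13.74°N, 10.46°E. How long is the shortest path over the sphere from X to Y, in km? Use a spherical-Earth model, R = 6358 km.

5940 km

Haversine: a = sin²(Δφ/2)+cos φ₁ cos φ₂ sin²(Δλ/2) = 0.20281;  σ = 2·atan2(√a,√(1−a))
σ = 53.532° → d = Rσ = 6358·0.93431 = 5940 km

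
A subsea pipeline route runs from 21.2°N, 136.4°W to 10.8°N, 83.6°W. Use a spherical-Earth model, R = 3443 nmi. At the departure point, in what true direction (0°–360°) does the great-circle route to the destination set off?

θ = atan2( sin Δλ·cos φ₂ ,  cos φ₁ sin φ₂ − sin φ₁ cos φ₂ cos Δλ )
  = atan2(+0.7824, -0.0401) = 92.93°

92.9°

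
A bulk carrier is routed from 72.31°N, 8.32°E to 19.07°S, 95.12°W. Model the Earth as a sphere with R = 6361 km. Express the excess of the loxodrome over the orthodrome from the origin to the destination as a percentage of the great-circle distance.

5.4%

Great circle: σ = 1.9585 rad → d_gc = Rσ = 12457.8 km
Rhumb: Δφ = -1.5949, Δλ = -1.8054, Δψ = -2.1995, q = Δφ/Δψ = 0.7251 → d_rh = R√(Δφ²+q²Δλ²) = 13124.8 km
Excess = (13124.8 − 12457.8) / 12457.8 = 667.0 / 12457.8 = 5.354% ≈ 5.4%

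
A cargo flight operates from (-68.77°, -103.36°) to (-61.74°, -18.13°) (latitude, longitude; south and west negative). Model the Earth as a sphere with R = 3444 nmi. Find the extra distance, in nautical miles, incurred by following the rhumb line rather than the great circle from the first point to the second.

Great circle: cos σ = sin φ₁ sin φ₂ + cos φ₁ cos φ₂ cos Δλ,  σ = 0.5821 rad → d_gc = 2004.9 nmi
Rhumb line: Δψ = +0.2951, q = Δφ/Δψ = 0.4158, d_rh = R√(Δφ²+q²Δλ²) = 2171.8 nmi
Excess = 2171.8 − 2004.9 = 166.9 ≈ 167 nmi

167 nmi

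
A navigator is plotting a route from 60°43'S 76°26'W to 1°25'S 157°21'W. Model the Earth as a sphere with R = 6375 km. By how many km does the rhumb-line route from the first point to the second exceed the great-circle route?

289 km

Great circle: cos σ = sin φ₁ sin φ₂ + cos φ₁ cos φ₂ cos Δλ,  σ = 1.4719 rad → d_gc = 9383.2 km
Rhumb line: Δψ = +1.3175, q = Δφ/Δψ = 0.7856, d_rh = R√(Δφ²+q²Δλ²) = 9672.3 km
Excess = 9672.3 − 9383.2 = 289.1 ≈ 289 km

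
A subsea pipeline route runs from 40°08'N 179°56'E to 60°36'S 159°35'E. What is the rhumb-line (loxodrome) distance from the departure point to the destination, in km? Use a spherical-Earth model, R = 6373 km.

11363 km

Δψ = ln[tan(π/4+φ₂/2)/tan(π/4+φ₁/2)] = -2.1040;  Δφ = -1.7581 rad,  Δλ = -0.3552 rad
q = Δφ/Δψ = 0.8356
d = R·√(Δφ² + q²Δλ²) = 6373·1.78300 = 11363 km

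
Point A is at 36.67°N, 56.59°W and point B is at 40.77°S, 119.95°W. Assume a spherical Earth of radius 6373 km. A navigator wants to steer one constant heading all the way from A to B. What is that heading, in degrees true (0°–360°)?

Δψ = ln[tan(π/4+φ₂/2)/tan(π/4+φ₁/2)] = -1.4693
Δλ = -1.1058 rad (taken the short way round)
course = atan2(Δλ, Δψ) = 216.97°

217.0°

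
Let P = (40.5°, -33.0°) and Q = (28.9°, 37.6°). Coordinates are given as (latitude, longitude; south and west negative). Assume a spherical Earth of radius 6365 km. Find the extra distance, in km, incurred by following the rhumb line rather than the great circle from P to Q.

149 km

Great circle: cos σ = sin φ₁ sin φ₂ + cos φ₁ cos φ₂ cos Δλ,  σ = 1.0063 rad → d_gc = 6405.1 km
Rhumb line: Δψ = -0.2471, q = Δφ/Δψ = 0.8194, d_rh = R√(Δφ²+q²Δλ²) = 6554.3 km
Excess = 6554.3 − 6405.1 = 149.2 ≈ 149 km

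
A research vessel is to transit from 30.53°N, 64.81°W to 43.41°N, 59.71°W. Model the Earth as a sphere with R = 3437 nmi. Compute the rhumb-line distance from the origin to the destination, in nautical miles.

Δψ = ln[tan(π/4+φ₂/2)/tan(π/4+φ₁/2)] = +0.2826;  Δφ = +0.2248 rad,  Δλ = +0.0890 rad
q = Δφ/Δψ = 0.7953
d = R·√(Δφ² + q²Δλ²) = 3437·0.23568 = 810 nmi

810 nmi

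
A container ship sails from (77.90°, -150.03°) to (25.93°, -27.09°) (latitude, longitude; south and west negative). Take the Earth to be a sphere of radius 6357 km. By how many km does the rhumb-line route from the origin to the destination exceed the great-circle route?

Great circle: cos σ = sin φ₁ sin φ₂ + cos φ₁ cos φ₂ cos Δλ,  σ = 1.2397 rad → d_gc = 7881.0 km
Rhumb line: Δψ = -1.7756, q = Δφ/Δψ = 0.5108, d_rh = R√(Δφ²+q²Δλ²) = 9044.4 km
Excess = 9044.4 − 7881.0 = 1163.4 ≈ 1163 km

1163 km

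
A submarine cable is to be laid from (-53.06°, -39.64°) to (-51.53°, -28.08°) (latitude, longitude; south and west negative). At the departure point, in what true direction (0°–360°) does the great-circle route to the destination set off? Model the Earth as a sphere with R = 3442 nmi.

82.4°

θ = atan2( sin Δλ·cos φ₂ ,  cos φ₁ sin φ₂ − sin φ₁ cos φ₂ cos Δλ )
  = atan2(+0.1247, +0.0166) = 82.41°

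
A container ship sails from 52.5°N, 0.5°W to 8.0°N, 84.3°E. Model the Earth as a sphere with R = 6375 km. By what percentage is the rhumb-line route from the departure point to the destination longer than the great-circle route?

Great circle: σ = 1.4050 rad → d_gc = Rσ = 8956.8 km
Rhumb: Δφ = -0.7767, Δλ = +1.4800, Δψ = -0.9403, q = Δφ/Δψ = 0.8260 → d_rh = R√(Δφ²+q²Δλ²) = 9232.9 km
Excess = (9232.9 − 8956.8) / 8956.8 = 276.1 / 8956.8 = 3.08% ≈ 3.1%

3.1%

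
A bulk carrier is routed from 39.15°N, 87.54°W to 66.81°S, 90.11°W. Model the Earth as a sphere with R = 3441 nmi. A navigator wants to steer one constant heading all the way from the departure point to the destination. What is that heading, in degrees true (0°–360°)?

181.1°

Δψ = ln[tan(π/4+φ₂/2)/tan(π/4+φ₁/2)] = -2.3275
Δλ = -0.0449 rad (taken the short way round)
course = atan2(Δλ, Δψ) = 181.10°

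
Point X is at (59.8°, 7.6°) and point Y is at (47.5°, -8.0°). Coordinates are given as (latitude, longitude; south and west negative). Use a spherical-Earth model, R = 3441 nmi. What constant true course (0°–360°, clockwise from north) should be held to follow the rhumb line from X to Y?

Meridional parts: M(φ₁)=+1.3100, M(φ₂)=+0.9445 → ΔM = -0.3655;  Δλ = -0.2723 rad
tan C = Δλ / ΔM = +0.7449 → C = 216.68°

216.7°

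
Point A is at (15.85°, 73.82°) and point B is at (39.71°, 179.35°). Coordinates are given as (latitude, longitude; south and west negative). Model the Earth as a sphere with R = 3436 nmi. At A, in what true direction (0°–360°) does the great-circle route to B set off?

47.9°

θ = atan2( sin Δλ·cos φ₂ ,  cos φ₁ sin φ₂ − sin φ₁ cos φ₂ cos Δλ )
  = atan2(+0.7412, +0.6709) = 47.85°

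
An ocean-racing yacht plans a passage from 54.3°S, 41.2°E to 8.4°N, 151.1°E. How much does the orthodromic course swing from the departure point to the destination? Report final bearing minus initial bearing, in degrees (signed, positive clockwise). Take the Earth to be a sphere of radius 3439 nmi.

-66.1°

Initial bearing θ₁ = atan2(sin Δλ cos φ₂, cos φ₁ sin φ₂ − sin φ₁ cos φ₂ cos Δλ) = 101.44°
Final bearing θ₂ = (initial bearing from the destination back to the start) + 180° = 35.32°
Δθ = θ₂ − θ₁ = -66.1°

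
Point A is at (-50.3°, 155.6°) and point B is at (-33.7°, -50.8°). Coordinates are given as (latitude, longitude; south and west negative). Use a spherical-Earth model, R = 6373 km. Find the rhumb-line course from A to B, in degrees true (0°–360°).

Δψ = ln[tan(π/4+φ₂/2)/tan(π/4+φ₁/2)] = +0.3935
Δλ = +2.6808 rad (taken the short way round)
course = atan2(Δλ, Δψ) = 81.65°

81.6°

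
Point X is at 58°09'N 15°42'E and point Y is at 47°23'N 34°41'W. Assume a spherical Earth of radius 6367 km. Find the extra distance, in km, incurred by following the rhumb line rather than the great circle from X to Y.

Great circle: cos σ = sin φ₁ sin φ₂ + cos φ₁ cos φ₂ cos Δλ,  σ = 0.5492 rad → d_gc = 3496.9 km
Rhumb line: Δψ = -0.3126, q = Δφ/Δψ = 0.6011, d_rh = R√(Δφ²+q²Δλ²) = 3571.6 km
Excess = 3571.6 − 3496.9 = 74.7 ≈ 75 km

75 km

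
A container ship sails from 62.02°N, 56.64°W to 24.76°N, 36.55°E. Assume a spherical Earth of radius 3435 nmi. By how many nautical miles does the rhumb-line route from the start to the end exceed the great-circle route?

Great circle: cos σ = sin φ₁ sin φ₂ + cos φ₁ cos φ₂ cos Δλ,  σ = 1.2173 rad → d_gc = 4181.5 nmi
Rhumb line: Δψ = -0.9435, q = Δφ/Δψ = 0.6893, d_rh = R√(Δφ²+q²Δλ²) = 4451.9 nmi
Excess = 4451.9 − 4181.5 = 270.4 ≈ 270 nmi

270 nmi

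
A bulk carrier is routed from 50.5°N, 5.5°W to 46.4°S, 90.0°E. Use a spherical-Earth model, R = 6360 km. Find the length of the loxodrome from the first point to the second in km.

Δψ = ln[tan(π/4+φ₂/2)/tan(π/4+φ₁/2)] = -1.9407;  Δφ = -1.6912 rad,  Δλ = +1.6668 rad
q = Δφ/Δψ = 0.8715
d = R·√(Δφ² + q²Δλ²) = 6360·2.22937 = 14179 km

14179 km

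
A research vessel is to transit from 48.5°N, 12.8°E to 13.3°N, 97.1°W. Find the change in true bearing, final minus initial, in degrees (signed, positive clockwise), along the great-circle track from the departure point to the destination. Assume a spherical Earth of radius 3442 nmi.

At departure: θ₁ = atan2(sin Δλ cos φ₂, cos φ₁ sin φ₂ − sin φ₁ cos φ₂ cos Δλ) = 293.64°
At arrival: θ₂ = atan2(sin Δλ cos φ₁, −cos φ₂ sin φ₁ + sin φ₂ cos φ₁ cos Δλ) = 218.59°
Δθ = θ₂ − θ₁ = -75.0°

-75.0°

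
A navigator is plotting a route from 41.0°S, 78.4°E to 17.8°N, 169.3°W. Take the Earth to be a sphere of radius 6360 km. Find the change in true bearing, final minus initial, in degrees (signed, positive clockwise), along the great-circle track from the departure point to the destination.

Initial bearing θ₁ = atan2(sin Δλ cos φ₂, cos φ₁ sin φ₂ − sin φ₁ cos φ₂ cos Δλ) = 90.41°
Final bearing θ₂ = (initial bearing from the destination back to the start) + 180° = 52.43°
Δθ = θ₂ − θ₁ = -38.0°

-38.0°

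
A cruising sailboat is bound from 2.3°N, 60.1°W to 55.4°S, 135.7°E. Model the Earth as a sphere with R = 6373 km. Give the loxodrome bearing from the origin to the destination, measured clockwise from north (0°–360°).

Meridional parts: M(φ₁)=+0.0402, M(φ₂)=-1.1665 → ΔM = -1.2066;  Δλ = -2.8658 rad
tan C = Δλ / ΔM = +2.3751 → C = 247.17°

247.2°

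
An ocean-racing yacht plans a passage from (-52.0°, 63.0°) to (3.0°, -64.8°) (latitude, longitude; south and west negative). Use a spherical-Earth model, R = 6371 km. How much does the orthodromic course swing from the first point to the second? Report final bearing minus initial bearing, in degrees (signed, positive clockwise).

Initial bearing θ₁ = atan2(sin Δλ cos φ₂, cos φ₁ sin φ₂ − sin φ₁ cos φ₂ cos Δλ) = 240.30°
Final bearing θ₂ = (initial bearing from the destination back to the start) + 180° = 327.62°
Δθ = θ₂ − θ₁ = +87.3°

+87.3°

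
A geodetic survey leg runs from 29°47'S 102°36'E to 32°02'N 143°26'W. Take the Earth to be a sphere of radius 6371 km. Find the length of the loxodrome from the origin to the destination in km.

13863 km

Rhumb course C = atan2(Δλ, Δψ) with Δψ = ln[tan(π/4+φ₂/2)/tan(π/4+φ₁/2)] = +1.1357, Δλ = +1.9891 → C = 60.28°
d = R·|Δφ| / |cos C| = 6371·1.07890 / 0.49582 = 13863 km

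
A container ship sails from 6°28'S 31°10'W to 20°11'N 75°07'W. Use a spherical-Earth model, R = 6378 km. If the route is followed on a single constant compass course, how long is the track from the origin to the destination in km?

5653 km

Δψ = ln[tan(π/4+φ₂/2)/tan(π/4+φ₁/2)] = +0.4729;  Δφ = +0.4651 rad,  Δλ = -0.7671 rad
q = Δφ/Δψ = 0.9836
d = R·√(Δφ² + q²Δλ²) = 6378·0.88634 = 5653 km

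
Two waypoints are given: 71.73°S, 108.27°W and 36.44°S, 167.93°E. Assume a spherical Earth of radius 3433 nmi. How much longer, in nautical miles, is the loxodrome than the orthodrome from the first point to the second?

Great circle: cos σ = sin φ₁ sin φ₂ + cos φ₁ cos φ₂ cos Δλ,  σ = 0.9382 rad → d_gc = 3220.7 nmi
Rhumb line: Δψ = +1.1438, q = Δφ/Δψ = 0.5385, d_rh = R√(Δφ²+q²Δλ²) = 3432.4 nmi
Excess = 3432.4 − 3220.7 = 211.7 ≈ 212 nmi

212 nmi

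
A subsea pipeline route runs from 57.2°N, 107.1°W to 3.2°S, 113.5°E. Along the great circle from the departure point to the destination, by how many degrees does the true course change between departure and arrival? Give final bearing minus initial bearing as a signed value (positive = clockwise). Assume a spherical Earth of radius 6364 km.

-109.7°

At departure: θ₁ = atan2(sin Δλ cos φ₂, cos φ₁ sin φ₂ − sin φ₁ cos φ₂ cos Δλ) = 313.05°
At arrival: θ₂ = atan2(sin Δλ cos φ₁, −cos φ₂ sin φ₁ + sin φ₂ cos φ₁ cos Δλ) = 203.36°
Δθ = θ₂ − θ₁ = -109.7°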